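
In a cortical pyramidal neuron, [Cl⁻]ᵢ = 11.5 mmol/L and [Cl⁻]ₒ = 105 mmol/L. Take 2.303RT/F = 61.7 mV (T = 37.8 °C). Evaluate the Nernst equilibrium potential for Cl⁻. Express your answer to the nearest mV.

-59 mV

E = (61.7/z) · log₁₀([Cl⁻]_out/[Cl⁻]_in) with z = -1.
For an anion, dividing by z = -1 reverses the sign.
= (61.7/-1) · log₁₀(105/11.5) = -61.70 · log₁₀(9.13)
= -61.70 · (0.9605) = -59.26 mV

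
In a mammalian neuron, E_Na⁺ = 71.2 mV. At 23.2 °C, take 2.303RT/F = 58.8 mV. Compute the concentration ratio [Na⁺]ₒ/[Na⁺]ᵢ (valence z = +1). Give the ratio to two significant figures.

log₁₀([out]/[in]) = E·z/(58.8) = 71.2 × 1 / 58.8 = 1.2109
[out]/[in] = 10^(1.2109) = 16.25

16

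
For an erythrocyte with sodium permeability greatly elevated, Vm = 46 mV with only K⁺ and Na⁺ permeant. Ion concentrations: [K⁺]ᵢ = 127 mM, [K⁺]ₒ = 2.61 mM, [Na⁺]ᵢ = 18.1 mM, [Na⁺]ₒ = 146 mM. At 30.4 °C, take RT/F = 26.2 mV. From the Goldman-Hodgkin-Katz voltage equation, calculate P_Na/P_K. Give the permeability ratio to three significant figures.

17.8

Let α = P_Na/P_K. GHK: Vm = 26.2·ln[(Kₒ + α·Naₒ)/(Kᵢ + α·Naᵢ)].
e^(Vm/26.2) = e^(46.0/26.2) = 5.7876
So 5.7876·(Kᵢ + α·Naᵢ) = Kₒ + α·Naₒ → α = (5.7876·127.0 − 2.61) / (146.0 − 5.7876·18.1)
α = (735 − 2.61) / (146.0 − 104.8) = 732.4/41.24 = 17.76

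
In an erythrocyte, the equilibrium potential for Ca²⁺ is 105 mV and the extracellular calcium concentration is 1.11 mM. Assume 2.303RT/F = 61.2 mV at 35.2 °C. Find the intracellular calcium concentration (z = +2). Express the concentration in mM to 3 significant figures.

Nernst: E = (61.2/2) · log₁₀([out]/[in]), so log₁₀([out]/[in]) = 105.0 × 2 / 61.2 = 3.4314.
[out]/[in] = 10^(3.4314) = 2700.
[in] = 1.11 / 2700 = 0.0004111 mM.

0.000411 mM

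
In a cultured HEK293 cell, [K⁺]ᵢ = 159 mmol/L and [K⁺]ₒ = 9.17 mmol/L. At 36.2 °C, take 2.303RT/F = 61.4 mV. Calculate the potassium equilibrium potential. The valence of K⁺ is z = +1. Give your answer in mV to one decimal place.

E = (61.4/z) · log₁₀([K⁺]_out/[K⁺]_in) with z = +1.
= (61.4/1) · log₁₀(9.17/159) = 61.40 · log₁₀(0.05767)
= 61.40 · (-1.2390) = -76.08 mV

-76.1 mV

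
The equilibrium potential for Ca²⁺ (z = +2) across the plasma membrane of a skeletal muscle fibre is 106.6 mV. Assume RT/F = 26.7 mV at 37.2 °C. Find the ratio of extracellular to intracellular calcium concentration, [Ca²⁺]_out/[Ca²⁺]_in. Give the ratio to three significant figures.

ln([out]/[in]) = E·z/(26.7) = 106.6 × 2 / 26.7 = 7.9850
[out]/[in] = e^(7.9850) = 2937

2940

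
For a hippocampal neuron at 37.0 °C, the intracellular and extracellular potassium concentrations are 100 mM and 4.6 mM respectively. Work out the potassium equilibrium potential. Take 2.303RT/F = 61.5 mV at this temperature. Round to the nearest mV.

-82 mV

E = (61.5/z) · log₁₀([K⁺]_out/[K⁺]_in) with z = +1.
= (61.5/1) · log₁₀(4.6/100) = 61.50 · log₁₀(0.046)
= 61.50 · (-1.3372) = -82.24 mV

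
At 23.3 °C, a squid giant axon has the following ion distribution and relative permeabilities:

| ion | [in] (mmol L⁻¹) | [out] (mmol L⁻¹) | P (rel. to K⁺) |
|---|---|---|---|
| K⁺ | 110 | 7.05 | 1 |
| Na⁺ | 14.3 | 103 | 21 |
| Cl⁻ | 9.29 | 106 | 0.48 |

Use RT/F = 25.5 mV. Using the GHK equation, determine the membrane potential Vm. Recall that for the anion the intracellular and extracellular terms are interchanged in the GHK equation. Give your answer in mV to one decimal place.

Vm = 25.5 · ln[(Σ P·[cation]ₒ + Σ P·[anion]ᵢ) / (Σ P·[cation]ᵢ + Σ P·[anion]ₒ)]
Numerator = 1×7.05 + 21×103 + 0.48×9.29 = 2175
Denominator = 1×110 + 21×14.3 + 0.48×106 = 461.2
Vm = 25.5 · ln(4.7151) = 25.5 × (1.5508) = 39.54 mV

39.5 mV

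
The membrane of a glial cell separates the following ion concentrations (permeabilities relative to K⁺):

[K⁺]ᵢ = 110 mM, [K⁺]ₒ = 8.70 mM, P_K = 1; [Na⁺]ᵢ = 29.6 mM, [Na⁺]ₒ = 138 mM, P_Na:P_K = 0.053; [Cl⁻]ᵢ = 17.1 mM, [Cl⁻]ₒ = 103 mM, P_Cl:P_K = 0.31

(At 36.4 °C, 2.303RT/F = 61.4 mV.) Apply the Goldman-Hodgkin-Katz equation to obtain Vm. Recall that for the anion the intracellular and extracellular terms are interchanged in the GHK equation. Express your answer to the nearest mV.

-51 mV

Vm = 61.4 · log₁₀[(Σ P·[cation]ₒ + Σ P·[anion]ᵢ) / (Σ P·[cation]ᵢ + Σ P·[anion]ₒ)]
Numerator = 1×8.70 + 0.053×138 + 0.31×17.1 = 21.31
Denominator = 1×110 + 0.053×29.6 + 0.31×103 = 143.5
Vm = 61.4 · log₁₀(0.14854) = 61.4 × (-0.8282) = -50.85 mV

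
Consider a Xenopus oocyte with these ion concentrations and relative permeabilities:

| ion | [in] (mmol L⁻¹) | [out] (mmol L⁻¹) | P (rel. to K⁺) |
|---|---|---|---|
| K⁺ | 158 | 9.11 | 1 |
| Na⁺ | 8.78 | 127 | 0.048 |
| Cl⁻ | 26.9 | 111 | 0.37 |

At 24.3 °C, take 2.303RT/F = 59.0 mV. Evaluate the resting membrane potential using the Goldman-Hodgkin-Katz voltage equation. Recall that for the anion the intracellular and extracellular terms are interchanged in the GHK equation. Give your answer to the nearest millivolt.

-53 mV

Vm = 59.0 · log₁₀[(Σ P·[cation]ₒ + Σ P·[anion]ᵢ) / (Σ P·[cation]ᵢ + Σ P·[anion]ₒ)]
Numerator = 1×9.11 + 0.048×127 + 0.37×26.9 = 25.16
Denominator = 1×158 + 0.048×8.78 + 0.37×111 = 199.5
Vm = 59.0 · log₁₀(0.12612) = 59.0 × (-0.8992) = -53.05 mV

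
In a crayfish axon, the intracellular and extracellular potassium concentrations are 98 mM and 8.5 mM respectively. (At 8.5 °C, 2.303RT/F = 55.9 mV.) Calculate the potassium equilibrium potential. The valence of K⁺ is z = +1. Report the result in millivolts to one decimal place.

E = (55.9/z) · log₁₀([K⁺]_out/[K⁺]_in) with z = +1.
= (55.9/1) · log₁₀(8.5/98) = 55.90 · log₁₀(0.08673)
= 55.90 · (-1.0618) = -59.36 mV

-59.4 mV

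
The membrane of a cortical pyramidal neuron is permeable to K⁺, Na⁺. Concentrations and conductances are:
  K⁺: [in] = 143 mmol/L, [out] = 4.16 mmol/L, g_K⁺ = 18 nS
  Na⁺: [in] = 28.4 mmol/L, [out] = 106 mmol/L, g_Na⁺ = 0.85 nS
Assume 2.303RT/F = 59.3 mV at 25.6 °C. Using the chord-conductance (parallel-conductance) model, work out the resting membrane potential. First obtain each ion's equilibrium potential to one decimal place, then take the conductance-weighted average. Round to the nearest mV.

E_K⁺ = (59.3/1)·log₁₀(4.16/143) = -91.1 mV
E_Na⁺ = (59.3/1)·log₁₀(106/28.4) = 33.9 mV
Vm = (Σ gᵢEᵢ)/(Σ gᵢ) = (18·-91.1 + 0.85·33.9) / (18 + 0.85)
= -1610.98 / 18.85 = -85.46 mV

-85 mV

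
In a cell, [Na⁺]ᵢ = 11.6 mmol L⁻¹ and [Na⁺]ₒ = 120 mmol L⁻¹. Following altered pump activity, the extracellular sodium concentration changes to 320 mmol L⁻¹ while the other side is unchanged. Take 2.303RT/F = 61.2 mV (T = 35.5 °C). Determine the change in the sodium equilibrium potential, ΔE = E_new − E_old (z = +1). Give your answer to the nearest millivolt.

E_old = (61.2/1)·log₁₀(120/11.6) = 62.10 mV
E_new = (61.2/1)·log₁₀(320/11.6) = 88.17 mV
ΔE = 88.17 − (62.10) = 26.07 mV

26 mV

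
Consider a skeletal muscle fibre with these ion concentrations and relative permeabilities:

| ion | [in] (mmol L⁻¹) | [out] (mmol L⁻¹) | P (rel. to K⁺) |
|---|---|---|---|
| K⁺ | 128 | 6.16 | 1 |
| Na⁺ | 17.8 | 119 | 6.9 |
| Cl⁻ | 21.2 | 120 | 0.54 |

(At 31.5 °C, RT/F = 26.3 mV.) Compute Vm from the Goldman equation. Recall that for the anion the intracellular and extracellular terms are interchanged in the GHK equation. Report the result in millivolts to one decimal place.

Vm = 26.3 · ln[(Σ P·[cation]ₒ + Σ P·[anion]ᵢ) / (Σ P·[cation]ᵢ + Σ P·[anion]ₒ)]
Numerator = 1×6.16 + 6.9×119 + 0.54×21.2 = 838.7
Denominator = 1×128 + 6.9×17.8 + 0.54×120 = 315.6
Vm = 26.3 · ln(2.6573) = 26.3 × (0.9773) = 25.70 mV

25.7 mV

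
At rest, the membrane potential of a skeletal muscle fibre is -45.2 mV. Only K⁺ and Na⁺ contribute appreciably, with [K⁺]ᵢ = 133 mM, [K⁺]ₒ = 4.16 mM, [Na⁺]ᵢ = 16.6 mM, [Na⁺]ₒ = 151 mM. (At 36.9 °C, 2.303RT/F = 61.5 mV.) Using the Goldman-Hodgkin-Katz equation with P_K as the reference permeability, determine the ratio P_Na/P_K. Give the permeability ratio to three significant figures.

0.137

Let α = P_Na/P_K. GHK: Vm = 61.5·log₁₀[(Kₒ + α·Naₒ)/(Kᵢ + α·Naᵢ)].
10^(Vm/61.5) = 10^(-45.2/61.5) = 0.18409
So 0.18409·(Kᵢ + α·Naᵢ) = Kₒ + α·Naₒ → α = (0.18409·133.0 − 4.16) / (151.0 − 0.18409·16.6)
α = (24.48 − 4.16) / (151.0 − 3.056) = 20.32/147.9 = 0.1374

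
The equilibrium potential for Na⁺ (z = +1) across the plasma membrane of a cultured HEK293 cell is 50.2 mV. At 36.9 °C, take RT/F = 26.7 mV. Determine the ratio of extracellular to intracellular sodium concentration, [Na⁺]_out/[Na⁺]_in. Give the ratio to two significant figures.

6.6

ln([out]/[in]) = E·z/(26.7) = 50.2 × 1 / 26.7 = 1.8801
[out]/[in] = e^(1.8801) = 6.554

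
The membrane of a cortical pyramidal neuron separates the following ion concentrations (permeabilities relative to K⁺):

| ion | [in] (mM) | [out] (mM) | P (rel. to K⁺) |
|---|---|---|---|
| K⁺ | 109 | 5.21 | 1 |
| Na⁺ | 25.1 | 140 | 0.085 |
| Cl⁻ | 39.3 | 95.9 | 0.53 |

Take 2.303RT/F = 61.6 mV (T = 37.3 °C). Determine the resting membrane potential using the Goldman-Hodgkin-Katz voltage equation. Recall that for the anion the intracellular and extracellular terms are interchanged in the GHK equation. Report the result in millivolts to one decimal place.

Vm = 61.6 · log₁₀[(Σ P·[cation]ₒ + Σ P·[anion]ᵢ) / (Σ P·[cation]ᵢ + Σ P·[anion]ₒ)]
Numerator = 1×5.21 + 0.085×140 + 0.53×39.3 = 37.94
Denominator = 1×109 + 0.085×25.1 + 0.53×95.9 = 162
Vm = 61.6 · log₁₀(0.23425) = 61.6 × (-0.6303) = -38.83 mV

-38.8 mV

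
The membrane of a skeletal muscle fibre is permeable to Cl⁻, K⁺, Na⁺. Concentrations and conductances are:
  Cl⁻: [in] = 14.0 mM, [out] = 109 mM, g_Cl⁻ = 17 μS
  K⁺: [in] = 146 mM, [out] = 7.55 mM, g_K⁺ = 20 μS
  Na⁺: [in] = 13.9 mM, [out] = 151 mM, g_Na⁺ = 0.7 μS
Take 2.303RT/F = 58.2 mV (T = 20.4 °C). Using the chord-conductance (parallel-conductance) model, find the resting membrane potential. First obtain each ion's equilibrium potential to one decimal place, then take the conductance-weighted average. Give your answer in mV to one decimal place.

-62.0 mV

E_Cl⁻ = (58.2/-1)·log₁₀(109/14.0) = -51.9 mV
E_K⁺ = (58.2/1)·log₁₀(7.55/146) = -74.9 mV
E_Na⁺ = (58.2/1)·log₁₀(151/13.9) = 60.3 mV
Vm = (Σ gᵢEᵢ)/(Σ gᵢ) = (17·-51.9 + 20·-74.9 + 0.7·60.3) / (17 + 20 + 0.7)
= -2338.09 / 37.7 = -62.02 mV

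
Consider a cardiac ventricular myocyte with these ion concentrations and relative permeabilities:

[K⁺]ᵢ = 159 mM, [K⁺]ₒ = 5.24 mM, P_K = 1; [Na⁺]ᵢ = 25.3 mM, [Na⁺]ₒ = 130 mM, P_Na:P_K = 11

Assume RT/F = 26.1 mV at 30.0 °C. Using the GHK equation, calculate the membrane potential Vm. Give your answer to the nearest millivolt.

Vm = 26.1 · ln[(Σ P·[cation]ₒ + Σ P·[anion]ᵢ) / (Σ P·[cation]ᵢ + Σ P·[anion]ₒ)]
Numerator = 1×5.24 + 11×130 = 1435
Denominator = 1×159 + 11×25.3 = 437.3
Vm = 26.1 · ln(3.282) = 26.1 × (1.1885) = 31.02 mV

31 mV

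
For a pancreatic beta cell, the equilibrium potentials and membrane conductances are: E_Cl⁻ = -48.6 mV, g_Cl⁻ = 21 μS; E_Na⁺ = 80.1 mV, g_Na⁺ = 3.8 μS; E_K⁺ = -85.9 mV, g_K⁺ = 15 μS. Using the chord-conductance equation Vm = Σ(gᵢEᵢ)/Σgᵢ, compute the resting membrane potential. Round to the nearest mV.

-50 mV

Σ gᵢEᵢ = 21·(-48.6) + 3.8·(80.1) + 15·(-85.9) = -2004.72
Σ gᵢ = 21 + 3.8 + 15 = 39.8
Vm = -2004.72 / 39.8 = -50.37 mV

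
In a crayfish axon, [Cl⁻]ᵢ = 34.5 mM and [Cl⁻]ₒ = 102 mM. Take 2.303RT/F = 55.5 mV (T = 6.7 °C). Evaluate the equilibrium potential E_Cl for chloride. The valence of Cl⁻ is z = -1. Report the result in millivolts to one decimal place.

-26.1 mV

E = (55.5/z) · log₁₀([Cl⁻]_out/[Cl⁻]_in) with z = -1.
For an anion, dividing by z = -1 reverses the sign.
= (55.5/-1) · log₁₀(102/34.5) = -55.50 · log₁₀(2.957)
= -55.50 · (0.4708) = -26.13 mV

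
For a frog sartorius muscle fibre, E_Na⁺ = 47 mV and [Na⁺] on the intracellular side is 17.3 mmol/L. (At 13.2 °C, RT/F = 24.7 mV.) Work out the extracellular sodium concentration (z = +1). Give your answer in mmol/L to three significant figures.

Nernst: E = (24.7/1) · ln([out]/[in]), so ln([out]/[in]) = 47.0 × 1 / 24.7 = 1.9028.
[out]/[in] = e^(1.9028) = 6.705.
[out] = 6.705 × 17.3 = 116 mmol/L.

116 mmol/L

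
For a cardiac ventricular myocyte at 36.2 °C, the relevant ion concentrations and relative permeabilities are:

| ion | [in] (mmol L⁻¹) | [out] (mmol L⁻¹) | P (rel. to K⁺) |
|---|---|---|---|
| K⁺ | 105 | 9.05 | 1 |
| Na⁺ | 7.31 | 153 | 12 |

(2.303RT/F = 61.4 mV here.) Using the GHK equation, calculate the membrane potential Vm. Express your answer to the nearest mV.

60 mV

Vm = 61.4 · log₁₀[(Σ P·[cation]ₒ + Σ P·[anion]ᵢ) / (Σ P·[cation]ᵢ + Σ P·[anion]ₒ)]
Numerator = 1×9.05 + 12×153 = 1845
Denominator = 1×105 + 12×7.31 = 192.7
Vm = 61.4 · log₁₀(9.5737) = 61.4 × (0.9811) = 60.24 mV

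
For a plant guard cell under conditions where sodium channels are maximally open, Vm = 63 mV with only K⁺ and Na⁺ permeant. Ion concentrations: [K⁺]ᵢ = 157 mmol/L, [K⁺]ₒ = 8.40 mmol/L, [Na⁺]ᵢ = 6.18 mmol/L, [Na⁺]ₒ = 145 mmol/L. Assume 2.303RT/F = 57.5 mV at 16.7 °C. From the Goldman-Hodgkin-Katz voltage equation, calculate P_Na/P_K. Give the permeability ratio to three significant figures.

28.7

Let α = P_Na/P_K. GHK: Vm = 57.5·log₁₀[(Kₒ + α·Naₒ)/(Kᵢ + α·Naᵢ)].
10^(Vm/57.5) = 10^(63.0/57.5) = 12.464
So 12.464·(Kᵢ + α·Naᵢ) = Kₒ + α·Naₒ → α = (12.464·157.0 − 8.4) / (145.0 − 12.464·6.18)
α = (1957 − 8.4) / (145.0 − 77.03) = 1948/67.97 = 28.66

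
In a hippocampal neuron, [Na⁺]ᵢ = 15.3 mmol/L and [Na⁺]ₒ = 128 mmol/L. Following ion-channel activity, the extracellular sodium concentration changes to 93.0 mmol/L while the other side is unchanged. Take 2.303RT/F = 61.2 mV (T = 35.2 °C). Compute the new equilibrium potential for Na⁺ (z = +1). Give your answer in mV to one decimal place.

After the shift: [Na⁺]_out = 93.0, [Na⁺]_in = 15.3 mmol/L.
E_new = (61.2/1)·log₁₀(93.0/15.3) = 61.20 · (0.7838) = 47.97 mV

48.0 mV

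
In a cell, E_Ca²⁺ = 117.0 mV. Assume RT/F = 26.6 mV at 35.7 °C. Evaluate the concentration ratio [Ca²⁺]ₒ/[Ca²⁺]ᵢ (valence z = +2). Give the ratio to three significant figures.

ln([out]/[in]) = E·z/(26.6) = 117.0 × 2 / 26.6 = 8.7970
[out]/[in] = e^(8.7970) = 6614

6610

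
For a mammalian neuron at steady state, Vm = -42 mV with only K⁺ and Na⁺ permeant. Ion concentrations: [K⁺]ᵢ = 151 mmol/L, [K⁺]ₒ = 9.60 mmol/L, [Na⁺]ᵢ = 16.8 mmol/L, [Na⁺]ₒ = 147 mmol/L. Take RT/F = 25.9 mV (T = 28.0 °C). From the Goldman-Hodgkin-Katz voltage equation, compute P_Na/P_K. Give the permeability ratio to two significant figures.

0.14

Let α = P_Na/P_K. GHK: Vm = 25.9·ln[(Kₒ + α·Naₒ)/(Kᵢ + α·Naᵢ)].
e^(Vm/25.9) = e^(-42.0/25.9) = 0.19758
So 0.19758·(Kᵢ + α·Naᵢ) = Kₒ + α·Naₒ → α = (0.19758·151.0 − 9.6) / (147.0 − 0.19758·16.8)
α = (29.83 − 9.6) / (147.0 − 3.319) = 20.23/143.7 = 0.1408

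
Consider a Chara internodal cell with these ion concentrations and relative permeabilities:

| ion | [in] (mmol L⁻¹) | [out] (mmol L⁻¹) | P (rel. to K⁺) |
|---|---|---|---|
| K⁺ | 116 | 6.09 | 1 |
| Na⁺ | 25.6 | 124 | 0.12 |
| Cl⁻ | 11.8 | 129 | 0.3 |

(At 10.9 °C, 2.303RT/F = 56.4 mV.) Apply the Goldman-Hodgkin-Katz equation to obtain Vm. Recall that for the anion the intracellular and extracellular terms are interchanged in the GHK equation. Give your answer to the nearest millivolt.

-46 mV

Vm = 56.4 · log₁₀[(Σ P·[cation]ₒ + Σ P·[anion]ᵢ) / (Σ P·[cation]ᵢ + Σ P·[anion]ₒ)]
Numerator = 1×6.09 + 0.12×124 + 0.3×11.8 = 24.51
Denominator = 1×116 + 0.12×25.6 + 0.3×129 = 157.8
Vm = 56.4 · log₁₀(0.15535) = 56.4 × (-0.8087) = -45.61 mV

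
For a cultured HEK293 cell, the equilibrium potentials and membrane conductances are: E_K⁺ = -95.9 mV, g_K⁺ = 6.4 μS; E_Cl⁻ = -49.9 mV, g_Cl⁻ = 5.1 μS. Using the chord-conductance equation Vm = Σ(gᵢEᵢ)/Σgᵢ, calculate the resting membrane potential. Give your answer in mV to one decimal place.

-75.5 mV

Σ gᵢEᵢ = 6.4·(-95.9) + 5.1·(-49.9) = -868.25
Σ gᵢ = 6.4 + 5.1 = 11.5
Vm = -868.25 / 11.5 = -75.50 mV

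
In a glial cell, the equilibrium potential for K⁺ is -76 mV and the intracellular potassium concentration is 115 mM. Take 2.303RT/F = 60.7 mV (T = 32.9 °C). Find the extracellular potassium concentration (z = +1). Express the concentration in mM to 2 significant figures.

6.4 mM

Nernst: E = (60.7/1) · log₁₀([out]/[in]), so log₁₀([out]/[in]) = -76.0 × 1 / 60.7 = -1.2521.
[out]/[in] = 10^(-1.2521) = 0.05597.
[out] = 0.05597 × 115 = 6.436 mM.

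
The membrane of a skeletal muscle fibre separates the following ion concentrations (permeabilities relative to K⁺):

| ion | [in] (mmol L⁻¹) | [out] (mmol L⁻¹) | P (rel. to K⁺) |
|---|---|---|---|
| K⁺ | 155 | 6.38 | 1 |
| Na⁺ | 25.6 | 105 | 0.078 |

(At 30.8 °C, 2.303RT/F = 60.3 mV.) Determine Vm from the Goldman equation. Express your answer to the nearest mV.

Vm = 60.3 · log₁₀[(Σ P·[cation]ₒ + Σ P·[anion]ᵢ) / (Σ P·[cation]ᵢ + Σ P·[anion]ₒ)]
Numerator = 1×6.38 + 0.078×105 = 14.57
Denominator = 1×155 + 0.078×25.6 = 157
Vm = 60.3 · log₁₀(0.092804) = 60.3 × (-1.0324) = -62.26 mV

-62 mV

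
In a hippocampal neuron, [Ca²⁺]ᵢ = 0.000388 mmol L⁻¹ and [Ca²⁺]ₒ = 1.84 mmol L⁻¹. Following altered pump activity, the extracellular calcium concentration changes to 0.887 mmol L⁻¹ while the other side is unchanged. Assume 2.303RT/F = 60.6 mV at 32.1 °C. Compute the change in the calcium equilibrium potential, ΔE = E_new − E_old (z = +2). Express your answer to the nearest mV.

E_old = (60.6/2)·log₁₀(1.84/0.000388) = 111.38 mV
E_new = (60.6/2)·log₁₀(0.887/0.000388) = 101.78 mV
ΔE = 101.78 − (111.38) = -9.60 mV

-10 mV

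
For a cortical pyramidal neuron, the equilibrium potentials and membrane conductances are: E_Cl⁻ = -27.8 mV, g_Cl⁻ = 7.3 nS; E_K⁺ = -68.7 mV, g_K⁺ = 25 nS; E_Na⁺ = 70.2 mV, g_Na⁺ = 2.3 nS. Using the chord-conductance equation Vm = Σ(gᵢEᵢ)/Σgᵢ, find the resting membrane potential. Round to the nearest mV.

-51 mV

Σ gᵢEᵢ = 7.3·(-27.8) + 25·(-68.7) + 2.3·(70.2) = -1758.98
Σ gᵢ = 7.3 + 25 + 2.3 = 34.6
Vm = -1758.98 / 34.6 = -50.84 mV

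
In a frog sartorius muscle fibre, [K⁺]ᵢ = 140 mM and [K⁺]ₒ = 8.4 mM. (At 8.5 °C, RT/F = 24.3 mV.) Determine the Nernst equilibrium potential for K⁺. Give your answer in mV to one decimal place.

E = (24.3/z) · ln([K⁺]_out/[K⁺]_in) with z = +1.
= (24.3/1) · ln(8.4/140) = 24.30 · ln(0.06)
= 24.30 · (-2.8134) = -68.37 mV

-68.4 mV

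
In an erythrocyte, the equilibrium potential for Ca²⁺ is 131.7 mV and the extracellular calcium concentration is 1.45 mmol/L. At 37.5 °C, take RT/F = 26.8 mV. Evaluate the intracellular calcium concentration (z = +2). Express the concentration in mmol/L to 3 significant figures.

0.0000782 mmol/L

Nernst: E = (26.8/2) · ln([out]/[in]), so ln([out]/[in]) = 131.7 × 2 / 26.8 = 9.8284.
[out]/[in] = e^(9.8284) = 1.855e+04.
[in] = 1.45 / 1.855e+04 = 7.816e-05 mmol/L.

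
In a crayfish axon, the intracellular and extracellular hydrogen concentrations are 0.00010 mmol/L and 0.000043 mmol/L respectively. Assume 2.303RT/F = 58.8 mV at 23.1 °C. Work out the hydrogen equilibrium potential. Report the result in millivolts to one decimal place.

-21.6 mV

E = (58.8/z) · log₁₀([H⁺]_out/[H⁺]_in) with z = +1.
= (58.8/1) · log₁₀(0.000043/0.00010) = 58.80 · log₁₀(0.43)
= 58.80 · (-0.3665) = -21.55 mV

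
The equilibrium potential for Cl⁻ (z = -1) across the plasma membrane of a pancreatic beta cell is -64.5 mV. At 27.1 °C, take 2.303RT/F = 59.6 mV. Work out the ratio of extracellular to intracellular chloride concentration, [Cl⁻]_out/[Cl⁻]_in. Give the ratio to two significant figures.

log₁₀([out]/[in]) = E·z/(59.6) = -64.5 × -1 / 59.6 = 1.0822
[out]/[in] = 10^(1.0822) = 12.08

12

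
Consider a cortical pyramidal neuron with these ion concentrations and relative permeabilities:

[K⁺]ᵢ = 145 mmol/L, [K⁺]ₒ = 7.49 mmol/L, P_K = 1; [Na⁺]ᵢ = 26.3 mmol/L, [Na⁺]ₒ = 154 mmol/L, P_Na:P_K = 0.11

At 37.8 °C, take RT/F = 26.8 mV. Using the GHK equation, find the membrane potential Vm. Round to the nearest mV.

Vm = 26.8 · ln[(Σ P·[cation]ₒ + Σ P·[anion]ᵢ) / (Σ P·[cation]ᵢ + Σ P·[anion]ₒ)]
Numerator = 1×7.49 + 0.11×154 = 24.43
Denominator = 1×145 + 0.11×26.3 = 147.9
Vm = 26.8 · ln(0.16519) = 26.8 × (-1.8007) = -48.26 mV

-48 mV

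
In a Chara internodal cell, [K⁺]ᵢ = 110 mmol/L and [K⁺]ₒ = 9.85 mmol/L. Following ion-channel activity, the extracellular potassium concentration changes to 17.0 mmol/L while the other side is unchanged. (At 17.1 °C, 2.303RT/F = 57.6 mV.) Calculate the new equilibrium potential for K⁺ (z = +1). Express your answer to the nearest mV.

-47 mV

After the shift: [K⁺]_out = 17.0, [K⁺]_in = 110 mmol/L.
E_new = (57.6/1)·log₁₀(17.0/110) = 57.60 · (-0.8109) = -46.71 mV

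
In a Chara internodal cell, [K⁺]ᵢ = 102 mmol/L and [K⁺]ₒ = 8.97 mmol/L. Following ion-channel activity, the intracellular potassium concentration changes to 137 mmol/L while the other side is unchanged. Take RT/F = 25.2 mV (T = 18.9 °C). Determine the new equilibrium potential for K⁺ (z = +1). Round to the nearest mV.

After the shift: [K⁺]_out = 8.97, [K⁺]_in = 137 mmol/L.
E_new = (25.2/1)·ln(8.97/137) = 25.20 · (-2.7261) = -68.70 mV

-69 mV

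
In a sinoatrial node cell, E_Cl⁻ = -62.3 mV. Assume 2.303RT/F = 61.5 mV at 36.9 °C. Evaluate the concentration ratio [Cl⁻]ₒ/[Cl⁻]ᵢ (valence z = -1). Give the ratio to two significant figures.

10

log₁₀([out]/[in]) = E·z/(61.5) = -62.3 × -1 / 61.5 = 1.0130
[out]/[in] = 10^(1.0130) = 10.3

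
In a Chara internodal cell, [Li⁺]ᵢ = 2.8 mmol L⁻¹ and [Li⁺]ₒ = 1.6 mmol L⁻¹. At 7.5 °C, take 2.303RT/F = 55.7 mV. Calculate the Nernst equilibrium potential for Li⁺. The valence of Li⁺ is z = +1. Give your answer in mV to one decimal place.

-13.5 mV

E = (55.7/z) · log₁₀([Li⁺]_out/[Li⁺]_in) with z = +1.
= (55.7/1) · log₁₀(1.6/2.8) = 55.70 · log₁₀(0.5714)
= 55.70 · (-0.2430) = -13.54 mV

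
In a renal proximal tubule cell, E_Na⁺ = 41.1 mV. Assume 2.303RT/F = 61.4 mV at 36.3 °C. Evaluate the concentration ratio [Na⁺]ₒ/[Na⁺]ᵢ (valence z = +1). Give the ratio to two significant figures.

4.7

log₁₀([out]/[in]) = E·z/(61.4) = 41.1 × 1 / 61.4 = 0.6694
[out]/[in] = 10^(0.6694) = 4.671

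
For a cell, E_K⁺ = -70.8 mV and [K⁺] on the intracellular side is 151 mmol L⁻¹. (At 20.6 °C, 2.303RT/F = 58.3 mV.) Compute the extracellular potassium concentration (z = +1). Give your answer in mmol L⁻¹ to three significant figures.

Nernst: E = (58.3/1) · log₁₀([out]/[in]), so log₁₀([out]/[in]) = -70.8 × 1 / 58.3 = -1.2144.
[out]/[in] = 10^(-1.2144) = 0.06104.
[out] = 0.06104 × 151 = 9.217 mmol L⁻¹.

9.22 mmol L⁻¹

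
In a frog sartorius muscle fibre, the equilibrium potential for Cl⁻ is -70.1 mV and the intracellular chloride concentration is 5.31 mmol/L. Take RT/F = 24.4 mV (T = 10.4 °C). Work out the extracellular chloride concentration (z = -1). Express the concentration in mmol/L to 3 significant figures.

93.9 mmol/L

Nernst: E = (24.4/-1) · ln([out]/[in]), so ln([out]/[in]) = -70.1 × -1 / 24.4 = 2.8730.
[out]/[in] = e^(2.8730) = 17.69.
[out] = 17.69 × 5.31 = 93.93 mmol/L.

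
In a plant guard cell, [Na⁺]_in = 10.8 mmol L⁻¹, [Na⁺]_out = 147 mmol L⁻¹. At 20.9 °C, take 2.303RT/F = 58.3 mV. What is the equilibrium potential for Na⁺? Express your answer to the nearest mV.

E = (58.3/z) · log₁₀([Na⁺]_out/[Na⁺]_in) with z = +1.
= (58.3/1) · log₁₀(147/10.8) = 58.30 · log₁₀(13.61)
= 58.30 · (1.1339) = 66.11 mV

66 mV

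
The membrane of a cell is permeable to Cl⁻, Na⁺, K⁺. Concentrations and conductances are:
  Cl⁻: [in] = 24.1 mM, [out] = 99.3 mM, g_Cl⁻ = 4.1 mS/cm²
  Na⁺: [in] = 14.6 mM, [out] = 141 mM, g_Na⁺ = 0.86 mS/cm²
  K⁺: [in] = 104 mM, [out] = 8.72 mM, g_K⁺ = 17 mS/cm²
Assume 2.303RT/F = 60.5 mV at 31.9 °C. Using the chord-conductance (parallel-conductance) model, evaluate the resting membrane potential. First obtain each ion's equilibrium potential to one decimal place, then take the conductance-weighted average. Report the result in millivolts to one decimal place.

E_Cl⁻ = (60.5/-1)·log₁₀(99.3/24.1) = -37.2 mV
E_Na⁺ = (60.5/1)·log₁₀(141/14.6) = 59.6 mV
E_K⁺ = (60.5/1)·log₁₀(8.72/104) = -65.1 mV
Vm = (Σ gᵢEᵢ)/(Σ gᵢ) = (4.1·-37.2 + 0.86·59.6 + 17·-65.1) / (4.1 + 0.86 + 17)
= -1207.96 / 21.96 = -55.01 mV

-55.0 mV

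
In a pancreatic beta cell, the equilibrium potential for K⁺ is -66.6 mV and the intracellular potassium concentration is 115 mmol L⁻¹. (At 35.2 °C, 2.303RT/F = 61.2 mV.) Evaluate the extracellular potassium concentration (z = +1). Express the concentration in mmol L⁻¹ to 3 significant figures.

9.39 mmol L⁻¹

Nernst: E = (61.2/1) · log₁₀([out]/[in]), so log₁₀([out]/[in]) = -66.6 × 1 / 61.2 = -1.0882.
[out]/[in] = 10^(-1.0882) = 0.08161.
[out] = 0.08161 × 115 = 9.386 mmol L⁻¹.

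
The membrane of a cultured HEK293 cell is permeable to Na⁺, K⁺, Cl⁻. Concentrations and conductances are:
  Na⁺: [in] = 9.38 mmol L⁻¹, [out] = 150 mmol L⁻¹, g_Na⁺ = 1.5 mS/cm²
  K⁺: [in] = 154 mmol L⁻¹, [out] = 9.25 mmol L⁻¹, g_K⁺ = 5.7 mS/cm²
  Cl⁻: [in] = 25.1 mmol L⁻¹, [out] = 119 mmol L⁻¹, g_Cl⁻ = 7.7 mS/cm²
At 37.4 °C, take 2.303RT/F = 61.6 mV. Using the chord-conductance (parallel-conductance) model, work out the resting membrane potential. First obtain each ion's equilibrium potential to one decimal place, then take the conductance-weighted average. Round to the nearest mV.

E_Na⁺ = (61.6/1)·log₁₀(150/9.38) = 74.2 mV
E_K⁺ = (61.6/1)·log₁₀(9.25/154) = -75.2 mV
E_Cl⁻ = (61.6/-1)·log₁₀(119/25.1) = -41.6 mV
Vm = (Σ gᵢEᵢ)/(Σ gᵢ) = (1.5·74.2 + 5.7·-75.2 + 7.7·-41.6) / (1.5 + 5.7 + 7.7)
= -637.66 / 14.9 = -42.80 mV

-43 mV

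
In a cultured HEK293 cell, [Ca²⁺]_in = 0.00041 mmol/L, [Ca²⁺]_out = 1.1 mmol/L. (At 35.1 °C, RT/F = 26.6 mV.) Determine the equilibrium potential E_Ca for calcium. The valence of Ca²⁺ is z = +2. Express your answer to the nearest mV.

105 mV

E = (26.6/z) · ln([Ca²⁺]_out/[Ca²⁺]_in) with z = +2.
= (26.6/2) · ln(1.1/0.00041) = 13.30 · ln(2683)
= 13.30 · (7.8947) = 105.00 mV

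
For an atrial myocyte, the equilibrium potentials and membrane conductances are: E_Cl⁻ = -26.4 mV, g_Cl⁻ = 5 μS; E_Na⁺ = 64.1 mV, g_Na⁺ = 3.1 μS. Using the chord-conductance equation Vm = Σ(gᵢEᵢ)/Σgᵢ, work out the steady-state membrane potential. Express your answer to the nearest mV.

Σ gᵢEᵢ = 5·(-26.4) + 3.1·(64.1) = 66.71
Σ gᵢ = 5 + 3.1 = 8.1
Vm = 66.71 / 8.1 = 8.24 mV

8 mV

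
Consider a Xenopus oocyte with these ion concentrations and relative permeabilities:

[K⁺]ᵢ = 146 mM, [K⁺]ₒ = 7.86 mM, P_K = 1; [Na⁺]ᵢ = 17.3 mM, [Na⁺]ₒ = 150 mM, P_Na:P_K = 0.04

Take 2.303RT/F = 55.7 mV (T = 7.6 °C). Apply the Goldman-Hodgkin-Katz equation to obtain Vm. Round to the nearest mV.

-57 mV

Vm = 55.7 · log₁₀[(Σ P·[cation]ₒ + Σ P·[anion]ᵢ) / (Σ P·[cation]ᵢ + Σ P·[anion]ₒ)]
Numerator = 1×7.86 + 0.04×150 = 13.86
Denominator = 1×146 + 0.04×17.3 = 146.7
Vm = 55.7 · log₁₀(0.094484) = 55.7 × (-1.0246) = -57.07 mV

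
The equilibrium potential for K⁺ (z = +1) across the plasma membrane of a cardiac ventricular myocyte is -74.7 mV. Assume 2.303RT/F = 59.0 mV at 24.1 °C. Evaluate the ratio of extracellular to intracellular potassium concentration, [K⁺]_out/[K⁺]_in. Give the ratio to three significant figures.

log₁₀([out]/[in]) = E·z/(59.0) = -74.7 × 1 / 59.0 = -1.2661
[out]/[in] = 10^(-1.2661) = 0.05419

0.0542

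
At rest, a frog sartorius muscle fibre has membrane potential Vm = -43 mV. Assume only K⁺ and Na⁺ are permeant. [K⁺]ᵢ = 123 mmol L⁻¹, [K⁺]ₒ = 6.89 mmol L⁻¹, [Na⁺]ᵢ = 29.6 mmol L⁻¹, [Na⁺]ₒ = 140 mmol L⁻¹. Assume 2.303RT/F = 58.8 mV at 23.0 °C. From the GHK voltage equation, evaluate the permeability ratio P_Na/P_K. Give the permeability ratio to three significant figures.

Let α = P_Na/P_K. GHK: Vm = 58.8·log₁₀[(Kₒ + α·Naₒ)/(Kᵢ + α·Naᵢ)].
10^(Vm/58.8) = 10^(-43.0/58.8) = 0.18566
So 0.18566·(Kᵢ + α·Naᵢ) = Kₒ + α·Naₒ → α = (0.18566·123.0 − 6.89) / (140.0 − 0.18566·29.6)
α = (22.84 − 6.89) / (140.0 − 5.495) = 15.95/134.5 = 0.1186

0.119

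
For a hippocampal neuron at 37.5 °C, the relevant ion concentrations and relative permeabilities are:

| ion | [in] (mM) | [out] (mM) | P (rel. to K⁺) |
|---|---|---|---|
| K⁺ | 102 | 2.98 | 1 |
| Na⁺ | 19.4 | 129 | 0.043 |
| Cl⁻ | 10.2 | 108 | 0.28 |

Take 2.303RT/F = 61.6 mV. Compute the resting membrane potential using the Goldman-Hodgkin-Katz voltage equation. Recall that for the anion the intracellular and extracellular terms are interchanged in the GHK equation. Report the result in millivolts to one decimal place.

Vm = 61.6 · log₁₀[(Σ P·[cation]ₒ + Σ P·[anion]ᵢ) / (Σ P·[cation]ᵢ + Σ P·[anion]ₒ)]
Numerator = 1×2.98 + 0.043×129 + 0.28×10.2 = 11.38
Denominator = 1×102 + 0.043×19.4 + 0.28×108 = 133.1
Vm = 61.6 · log₁₀(0.085539) = 61.6 × (-1.0678) = -65.78 mV

-65.8 mV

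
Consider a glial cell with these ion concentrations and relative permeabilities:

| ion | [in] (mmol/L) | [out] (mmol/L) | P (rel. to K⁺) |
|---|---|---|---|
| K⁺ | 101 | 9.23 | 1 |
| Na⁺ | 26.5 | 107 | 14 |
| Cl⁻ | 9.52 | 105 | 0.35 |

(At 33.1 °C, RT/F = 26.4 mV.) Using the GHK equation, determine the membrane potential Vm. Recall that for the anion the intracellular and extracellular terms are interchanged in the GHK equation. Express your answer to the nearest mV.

29 mV

Vm = 26.4 · ln[(Σ P·[cation]ₒ + Σ P·[anion]ᵢ) / (Σ P·[cation]ᵢ + Σ P·[anion]ₒ)]
Numerator = 1×9.23 + 14×107 + 0.35×9.52 = 1511
Denominator = 1×101 + 14×26.5 + 0.35×105 = 508.8
Vm = 26.4 · ln(2.9692) = 26.4 × (1.0883) = 28.73 mV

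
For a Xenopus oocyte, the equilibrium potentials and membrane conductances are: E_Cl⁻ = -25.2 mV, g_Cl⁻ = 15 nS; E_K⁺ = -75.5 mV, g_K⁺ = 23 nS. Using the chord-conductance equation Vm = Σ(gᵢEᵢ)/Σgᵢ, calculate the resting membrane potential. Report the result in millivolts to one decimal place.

Σ gᵢEᵢ = 15·(-25.2) + 23·(-75.5) = -2114.50
Σ gᵢ = 15 + 23 = 38
Vm = -2114.50 / 38 = -55.64 mV

-55.6 mV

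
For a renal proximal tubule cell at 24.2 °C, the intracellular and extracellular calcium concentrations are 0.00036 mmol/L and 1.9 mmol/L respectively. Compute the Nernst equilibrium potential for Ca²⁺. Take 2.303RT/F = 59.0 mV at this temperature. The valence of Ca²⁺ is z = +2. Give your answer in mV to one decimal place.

E = (59.0/z) · log₁₀([Ca²⁺]_out/[Ca²⁺]_in) with z = +2.
= (59.0/2) · log₁₀(1.9/0.00036) = 29.50 · log₁₀(5278)
= 29.50 · (3.7225) = 109.81 mV

109.8 mV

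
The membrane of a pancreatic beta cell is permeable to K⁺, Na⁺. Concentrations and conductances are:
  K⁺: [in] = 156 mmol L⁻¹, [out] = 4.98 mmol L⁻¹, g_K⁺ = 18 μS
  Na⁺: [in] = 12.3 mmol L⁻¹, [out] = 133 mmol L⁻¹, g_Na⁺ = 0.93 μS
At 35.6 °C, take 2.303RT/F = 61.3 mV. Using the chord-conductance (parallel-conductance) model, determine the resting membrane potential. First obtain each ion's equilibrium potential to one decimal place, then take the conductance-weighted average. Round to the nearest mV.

-84 mV

E_K⁺ = (61.3/1)·log₁₀(4.98/156) = -91.7 mV
E_Na⁺ = (61.3/1)·log₁₀(133/12.3) = 63.4 mV
Vm = (Σ gᵢEᵢ)/(Σ gᵢ) = (18·-91.7 + 0.93·63.4) / (18 + 0.93)
= -1591.64 / 18.93 = -84.08 mV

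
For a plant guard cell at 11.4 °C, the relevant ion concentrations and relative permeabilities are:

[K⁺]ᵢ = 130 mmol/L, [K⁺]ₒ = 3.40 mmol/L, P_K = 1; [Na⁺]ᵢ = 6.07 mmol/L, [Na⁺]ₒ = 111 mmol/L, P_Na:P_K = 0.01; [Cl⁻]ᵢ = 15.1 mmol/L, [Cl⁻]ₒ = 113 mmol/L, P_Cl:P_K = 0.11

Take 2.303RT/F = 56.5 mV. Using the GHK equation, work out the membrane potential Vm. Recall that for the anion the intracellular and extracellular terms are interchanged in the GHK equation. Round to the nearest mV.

Vm = 56.5 · log₁₀[(Σ P·[cation]ₒ + Σ P·[anion]ᵢ) / (Σ P·[cation]ᵢ + Σ P·[anion]ₒ)]
Numerator = 1×3.40 + 0.01×111 + 0.11×15.1 = 6.171
Denominator = 1×130 + 0.01×6.07 + 0.11×113 = 142.5
Vm = 56.5 · log₁₀(0.043308) = 56.5 × (-1.3634) = -77.03 mV

-77 mV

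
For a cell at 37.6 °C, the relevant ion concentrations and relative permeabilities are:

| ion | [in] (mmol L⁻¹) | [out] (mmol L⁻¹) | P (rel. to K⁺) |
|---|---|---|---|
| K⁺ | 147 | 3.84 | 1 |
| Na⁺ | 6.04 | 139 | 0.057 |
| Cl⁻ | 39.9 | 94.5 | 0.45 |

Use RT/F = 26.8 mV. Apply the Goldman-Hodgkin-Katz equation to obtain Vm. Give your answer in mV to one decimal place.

Vm = 26.8 · ln[(Σ P·[cation]ₒ + Σ P·[anion]ᵢ) / (Σ P·[cation]ᵢ + Σ P·[anion]ₒ)]
Numerator = 1×3.84 + 0.057×139 + 0.45×39.9 = 29.72
Denominator = 1×147 + 0.057×6.04 + 0.45×94.5 = 189.9
Vm = 26.8 · ln(0.15652) = 26.8 × (-1.8546) = -49.70 mV

-49.7 mV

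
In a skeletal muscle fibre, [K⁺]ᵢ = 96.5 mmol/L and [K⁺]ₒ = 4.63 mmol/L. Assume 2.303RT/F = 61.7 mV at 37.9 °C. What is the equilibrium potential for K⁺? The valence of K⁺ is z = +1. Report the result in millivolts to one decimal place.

E = (61.7/z) · log₁₀([K⁺]_out/[K⁺]_in) with z = +1.
= (61.7/1) · log₁₀(4.63/96.5) = 61.70 · log₁₀(0.04798)
= 61.70 · (-1.3189) = -81.38 mV

-81.4 mV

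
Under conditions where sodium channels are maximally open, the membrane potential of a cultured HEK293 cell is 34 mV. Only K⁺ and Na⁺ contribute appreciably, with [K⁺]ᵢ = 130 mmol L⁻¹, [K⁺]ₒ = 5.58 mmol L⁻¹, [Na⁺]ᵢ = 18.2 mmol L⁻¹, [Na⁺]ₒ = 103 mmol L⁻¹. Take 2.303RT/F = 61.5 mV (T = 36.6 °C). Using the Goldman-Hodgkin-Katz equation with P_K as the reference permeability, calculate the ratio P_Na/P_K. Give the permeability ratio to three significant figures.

12.1

Let α = P_Na/P_K. GHK: Vm = 61.5·log₁₀[(Kₒ + α·Naₒ)/(Kᵢ + α·Naᵢ)].
10^(Vm/61.5) = 10^(34.0/61.5) = 3.5715
So 3.5715·(Kᵢ + α·Naᵢ) = Kₒ + α·Naₒ → α = (3.5715·130.0 − 5.58) / (103.0 − 3.5715·18.2)
α = (464.3 − 5.58) / (103.0 − 65) = 458.7/38 = 12.07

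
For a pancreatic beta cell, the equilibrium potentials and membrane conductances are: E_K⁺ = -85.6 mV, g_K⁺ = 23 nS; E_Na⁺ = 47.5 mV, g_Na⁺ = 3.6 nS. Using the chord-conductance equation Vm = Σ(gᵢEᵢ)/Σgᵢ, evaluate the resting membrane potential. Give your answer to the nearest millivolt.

-68 mV

Σ gᵢEᵢ = 23·(-85.6) + 3.6·(47.5) = -1797.80
Σ gᵢ = 23 + 3.6 = 26.6
Vm = -1797.80 / 26.6 = -67.59 mV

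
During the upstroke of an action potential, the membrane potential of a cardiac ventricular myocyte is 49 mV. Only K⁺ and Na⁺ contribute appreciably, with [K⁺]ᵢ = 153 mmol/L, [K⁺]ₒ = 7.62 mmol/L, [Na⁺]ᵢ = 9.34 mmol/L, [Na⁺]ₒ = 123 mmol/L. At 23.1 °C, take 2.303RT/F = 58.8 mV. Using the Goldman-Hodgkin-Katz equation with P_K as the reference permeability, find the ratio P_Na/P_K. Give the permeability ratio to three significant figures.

17.4

Let α = P_Na/P_K. GHK: Vm = 58.8·log₁₀[(Kₒ + α·Naₒ)/(Kᵢ + α·Naᵢ)].
10^(Vm/58.8) = 10^(49.0/58.8) = 6.8129
So 6.8129·(Kᵢ + α·Naᵢ) = Kₒ + α·Naₒ → α = (6.8129·153.0 − 7.62) / (123.0 − 6.8129·9.34)
α = (1042 − 7.62) / (123.0 − 63.63) = 1035/59.37 = 17.43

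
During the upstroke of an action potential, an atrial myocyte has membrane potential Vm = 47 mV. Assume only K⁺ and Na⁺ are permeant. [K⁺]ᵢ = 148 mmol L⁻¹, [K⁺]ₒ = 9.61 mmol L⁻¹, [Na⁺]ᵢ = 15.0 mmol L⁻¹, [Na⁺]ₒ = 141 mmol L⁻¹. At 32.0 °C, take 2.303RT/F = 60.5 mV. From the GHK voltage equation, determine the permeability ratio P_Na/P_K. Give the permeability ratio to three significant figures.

Let α = P_Na/P_K. GHK: Vm = 60.5·log₁₀[(Kₒ + α·Naₒ)/(Kᵢ + α·Naᵢ)].
10^(Vm/60.5) = 10^(47.0/60.5) = 5.9822
So 5.9822·(Kᵢ + α·Naᵢ) = Kₒ + α·Naₒ → α = (5.9822·148.0 − 9.61) / (141.0 − 5.9822·15.0)
α = (885.4 − 9.61) / (141.0 − 89.73) = 875.8/51.27 = 17.08

17.1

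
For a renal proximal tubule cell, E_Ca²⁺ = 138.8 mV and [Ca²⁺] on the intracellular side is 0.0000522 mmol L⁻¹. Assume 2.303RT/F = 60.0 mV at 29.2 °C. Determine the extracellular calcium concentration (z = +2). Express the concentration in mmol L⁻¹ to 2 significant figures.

Nernst: E = (60.0/2) · log₁₀([out]/[in]), so log₁₀([out]/[in]) = 138.8 × 2 / 60.0 = 4.6267.
[out]/[in] = 10^(4.6267) = 4.233e+04.
[out] = 4.233e+04 × 0.0000522 = 2.21 mmol L⁻¹.

2.2 mmol L⁻¹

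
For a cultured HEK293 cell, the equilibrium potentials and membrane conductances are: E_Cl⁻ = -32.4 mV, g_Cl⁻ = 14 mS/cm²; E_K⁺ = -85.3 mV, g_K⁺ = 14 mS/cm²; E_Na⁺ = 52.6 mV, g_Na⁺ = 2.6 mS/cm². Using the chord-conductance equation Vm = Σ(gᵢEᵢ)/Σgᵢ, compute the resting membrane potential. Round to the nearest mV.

Σ gᵢEᵢ = 14·(-32.4) + 14·(-85.3) + 2.6·(52.6) = -1511.04
Σ gᵢ = 14 + 14 + 2.6 = 30.6
Vm = -1511.04 / 30.6 = -49.38 mV

-49 mV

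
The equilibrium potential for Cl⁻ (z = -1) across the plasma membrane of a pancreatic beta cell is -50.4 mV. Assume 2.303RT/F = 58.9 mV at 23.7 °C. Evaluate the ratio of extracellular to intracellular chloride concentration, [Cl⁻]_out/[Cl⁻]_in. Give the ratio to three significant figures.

log₁₀([out]/[in]) = E·z/(58.9) = -50.4 × -1 / 58.9 = 0.8557
[out]/[in] = 10^(0.8557) = 7.173

7.17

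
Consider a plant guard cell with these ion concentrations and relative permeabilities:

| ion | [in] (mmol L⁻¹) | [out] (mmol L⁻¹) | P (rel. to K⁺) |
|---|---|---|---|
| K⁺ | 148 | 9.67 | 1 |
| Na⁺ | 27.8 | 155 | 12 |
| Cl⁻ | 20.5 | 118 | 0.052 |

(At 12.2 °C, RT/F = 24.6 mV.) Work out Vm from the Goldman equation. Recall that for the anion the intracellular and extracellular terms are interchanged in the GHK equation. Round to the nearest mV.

Vm = 24.6 · ln[(Σ P·[cation]ₒ + Σ P·[anion]ᵢ) / (Σ P·[cation]ᵢ + Σ P·[anion]ₒ)]
Numerator = 1×9.67 + 12×155 + 0.052×20.5 = 1871
Denominator = 1×148 + 12×27.8 + 0.052×118 = 487.7
Vm = 24.6 · ln(3.8356) = 24.6 × (1.3443) = 33.07 mV

33 mV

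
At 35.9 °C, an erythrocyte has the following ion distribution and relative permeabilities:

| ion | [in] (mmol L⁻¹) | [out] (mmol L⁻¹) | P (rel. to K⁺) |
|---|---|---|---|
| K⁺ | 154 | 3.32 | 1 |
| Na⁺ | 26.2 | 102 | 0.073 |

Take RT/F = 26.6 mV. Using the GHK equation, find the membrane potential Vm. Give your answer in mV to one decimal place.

Vm = 26.6 · ln[(Σ P·[cation]ₒ + Σ P·[anion]ᵢ) / (Σ P·[cation]ᵢ + Σ P·[anion]ₒ)]
Numerator = 1×3.32 + 0.073×102 = 10.77
Denominator = 1×154 + 0.073×26.2 = 155.9
Vm = 26.6 · ln(0.069052) = 26.6 × (-2.6729) = -71.10 mV

-71.1 mV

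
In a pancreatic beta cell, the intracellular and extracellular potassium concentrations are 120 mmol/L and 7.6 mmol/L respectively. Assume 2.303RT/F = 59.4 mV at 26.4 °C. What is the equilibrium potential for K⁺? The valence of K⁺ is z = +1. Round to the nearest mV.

E = (59.4/z) · log₁₀([K⁺]_out/[K⁺]_in) with z = +1.
= (59.4/1) · log₁₀(7.6/120) = 59.40 · log₁₀(0.06333)
= 59.40 · (-1.1984) = -71.18 mV

-71 mV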